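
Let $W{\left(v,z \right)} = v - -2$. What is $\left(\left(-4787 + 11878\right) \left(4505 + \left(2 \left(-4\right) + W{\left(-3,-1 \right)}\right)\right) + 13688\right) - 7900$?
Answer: $31886924$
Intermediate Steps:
$W{\left(v,z \right)} = 2 + v$ ($W{\left(v,z \right)} = v + 2 = 2 + v$)
$\left(\left(-4787 + 11878\right) \left(4505 + \left(2 \left(-4\right) + W{\left(-3,-1 \right)}\right)\right) + 13688\right) - 7900 = \left(\left(-4787 + 11878\right) \left(4505 + \left(2 \left(-4\right) + \left(2 - 3\right)\right)\right) + 13688\right) - 7900 = \left(7091 \left(4505 - 9\right) + 13688\right) - 7900 = \left(7091 \cdot 4496 + 13688\right) - 7900 = \left(31881136 + 13688\right) - 7900 = 31894824 - 7900 = 31886924$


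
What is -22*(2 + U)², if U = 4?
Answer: -792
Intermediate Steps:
-22*(2 + U)² = -22*(2 + 4)² = -22*6² = -22*36 = -792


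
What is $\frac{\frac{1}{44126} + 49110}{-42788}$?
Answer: $- \frac{2167027861}{1888063288} \approx -1.1478$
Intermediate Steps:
$\frac{\frac{1}{44126} + 49110}{-42788} = \left(\frac{1}{44126} + 49110\right) \left(- \frac{1}{42788}\right) = \frac{2167027861}{44126} \left(- \frac{1}{42788}\right) = - \frac{2167027861}{1888063288}$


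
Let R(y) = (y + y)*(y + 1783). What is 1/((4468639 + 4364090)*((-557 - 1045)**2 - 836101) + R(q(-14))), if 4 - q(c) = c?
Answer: 1/15283297551723 ≈ 6.5431e-14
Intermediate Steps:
q(c) = 4 - c
R(y) = 2*y*(1783 + y) (R(y) = (2*y)*(1783 + y) = 2*y*(1783 + y))
1/((4468639 + 4364090)*((-557 - 1045)**2 - 836101) + R(q(-14))) = 1/((4468639 + 4364090)*((-557 - 1045)**2 - 836101) + 2*(4 - 1*(-14))*(1783 + (4 - 1*(-14)))) = 1/(8832729*((-1602)**2 - 836101) + 2*(4 + 14)*(1783 + (4 + 14))) = 1/(8832729*(2566404 - 836101) + 2*18*(1783 + 18)) = 1/(8832729*1730303 + 2*18*1801) = 1/(15283297486887 + 64836) = 1/15283297551723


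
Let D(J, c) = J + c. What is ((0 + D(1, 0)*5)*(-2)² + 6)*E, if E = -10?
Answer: -260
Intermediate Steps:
((0 + D(1, 0)*5)*(-2)² + 6)*E = ((0 + (1 + 0)*5)*(-2)² + 6)*(-10) = ((0 + 1*5)*4 + 6)*(-10) = ((0 + 5)*4 + 6)*(-10) = (5*4 + 6)*(-10) = (20 + 6)*(-10) = 26*(-10) = -260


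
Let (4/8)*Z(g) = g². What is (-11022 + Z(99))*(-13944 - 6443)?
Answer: -174920460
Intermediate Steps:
Z(g) = 2*g²
(-11022 + Z(99))*(-13944 - 6443) = (-11022 + 2*99²)*(-13944 - 6443) = (-11022 + 2*9801)*(-20387) = (-11022 + 19602)*(-20387) = 8580*(-20387) = -174920460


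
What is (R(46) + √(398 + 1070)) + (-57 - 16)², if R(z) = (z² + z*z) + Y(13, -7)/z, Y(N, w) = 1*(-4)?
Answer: 219901/23 + 2*√367 ≈ 9599.2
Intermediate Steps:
Y(N, w) = -4
R(z) = -4/z + 2*z² (R(z) = (z² + z*z) - 4/z = (z² + z²) - 4/z = 2*z² - 4/z = -4/z + 2*z²)
(R(46) + √(398 + 1070)) + (-57 - 16)² = (2*(-2 + 46³)/46 + √(398 + 1070)) + (-57 - 16)² = (2*(1/46)*(-2 + 97336) + √1468) + (-73)² = (2*(1/46)*97334 + 2*√367) + 5329 = (97334/23 + 2*√367) + 5329 = 219901/23 + 2*√367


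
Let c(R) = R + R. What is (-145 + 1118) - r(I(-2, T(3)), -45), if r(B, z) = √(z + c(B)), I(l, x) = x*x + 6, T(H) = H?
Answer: 973 - I*√15 ≈ 973.0 - 3.873*I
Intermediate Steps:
c(R) = 2*R
I(l, x) = 6 + x² (I(l, x) = x² + 6 = 6 + x²)
r(B, z) = √(z + 2*B)
(-145 + 1118) - r(I(-2, T(3)), -45) = (-145 + 1118) - √(-45 + 2*(6 + 3²)) = 973 - √(-45 + 2*(6 + 9)) = 973 - √(-45 + 2*15) = 973 - √(-45 + 30) = 973 - √(-15) = 973 - I*√15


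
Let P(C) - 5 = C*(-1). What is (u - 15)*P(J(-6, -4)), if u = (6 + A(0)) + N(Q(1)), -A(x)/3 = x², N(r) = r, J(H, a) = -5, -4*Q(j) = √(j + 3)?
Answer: -95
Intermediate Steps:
Q(j) = -√(3 + j)/4 (Q(j) = -√(j + 3)/4 = -√(3 + j)/4)
P(C) = 5 - C (P(C) = 5 + C*(-1) = 5 - C)
A(x) = -3*x²
u = 11/2 (u = (6 - 3*0²) - √(3 + 1)/4 = (6 - 3*0) - √4/4 = (6 + 0) - ¼*2 = 6 - ½ = 11/2 ≈ 5.5000)
(u - 15)*P(J(-6, -4)) = (11/2 - 15)*(5 - 1*(-5)) = -19*(5 + 5)/2 = -19/2*10 = -95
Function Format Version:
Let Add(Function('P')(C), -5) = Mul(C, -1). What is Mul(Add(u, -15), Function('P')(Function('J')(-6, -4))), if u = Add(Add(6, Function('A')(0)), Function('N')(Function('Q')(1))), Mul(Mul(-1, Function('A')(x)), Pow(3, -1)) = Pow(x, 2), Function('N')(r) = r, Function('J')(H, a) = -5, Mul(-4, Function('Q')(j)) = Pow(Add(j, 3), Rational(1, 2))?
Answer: -95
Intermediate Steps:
Function('Q')(j) = Mul(Rational(-1, 4), Pow(Add(3, j), Rational(1, 2))) (Function('Q')(j) = Mul(Rational(-1, 4), Pow(Add(j, 3), Rational(1, 2))) = Mul(Rational(-1, 4), Pow(Add(3, j), Rational(1, 2))))
Function('P')(C) = Add(5, Mul(-1, C)) (Function('P')(C) = Add(5, Mul(C, -1)) = Add(5, Mul(-1, C)))
Function('A')(x) = Mul(-3, Pow(x, 2))
u = Rational(11, 2) (u = Add(Add(6, Mul(-3, Pow(0, 2))), Mul(Rational(-1, 4), Pow(Add(3, 1), Rational(1, 2)))) = Add(Add(6, Mul(-3, 0)), Mul(Rational(-1, 4), Pow(4, Rational(1, 2)))) = Add(Add(6, 0), Mul(Rational(-1, 4), 2)) = Add(6, Rational(-1, 2)) = Rational(11, 2) ≈ 5.5000)
Mul(Add(u, -15), Function('P')(Function('J')(-6, -4))) = Mul(Add(Rational(11, 2), -15), Add(5, Mul(-1, -5))) = Mul(Rational(-19, 2), Add(5, 5)) = Mul(Rational(-19, 2), 10) = -95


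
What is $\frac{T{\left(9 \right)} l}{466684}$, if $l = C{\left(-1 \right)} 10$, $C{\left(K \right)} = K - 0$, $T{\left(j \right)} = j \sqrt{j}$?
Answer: $- \frac{135}{233342} \approx -0.00057855$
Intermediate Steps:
$T{\left(j \right)} = j^{\frac{3}{2}}$
$C{\left(K \right)} = K$ ($C{\left(K \right)} = K + 0 = K$)
$l = -10$ ($l = \left(-1\right) 10 = -10$)
$\frac{T{\left(9 \right)} l}{466684} = \frac{9^{\frac{3}{2}} \left(-10\right)}{466684} = 27 \left(-10\right) \frac{1}{466684} = \left(-270\right) \frac{1}{466684} = - \frac{135}{233342}$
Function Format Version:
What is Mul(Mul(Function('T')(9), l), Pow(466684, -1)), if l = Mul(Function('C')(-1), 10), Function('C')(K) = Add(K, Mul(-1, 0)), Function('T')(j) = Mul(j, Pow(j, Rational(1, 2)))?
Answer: Rational(-135, 233342) ≈ -0.00057855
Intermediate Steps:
Function('T')(j) = Pow(j, Rational(3, 2))
Function('C')(K) = K (Function('C')(K) = Add(K, 0) = K)
l = -10 (l = Mul(-1, 10) = -10)
Mul(Mul(Function('T')(9), l), Pow(466684, -1)) = Mul(Mul(Pow(9, Rational(3, 2)), -10), Pow(466684, -1)) = Mul(Mul(27, -10), Rational(1, 466684)) = Mul(-270, Rational(1, 466684)) = Rational(-135, 233342)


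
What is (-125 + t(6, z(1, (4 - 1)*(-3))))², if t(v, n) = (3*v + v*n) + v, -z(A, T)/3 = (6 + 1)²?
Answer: 966289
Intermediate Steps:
z(A, T) = -147 (z(A, T) = -3*(6 + 1)² = -3*7² = -3*49 = -147)
t(v, n) = 4*v + n*v (t(v, n) = (3*v + n*v) + v = 4*v + n*v)
(-125 + t(6, z(1, (4 - 1)*(-3))))² = (-125 + 6*(4 - 147))² = (-125 + 6*(-143))² = (-125 - 858)² = (-983)² = 966289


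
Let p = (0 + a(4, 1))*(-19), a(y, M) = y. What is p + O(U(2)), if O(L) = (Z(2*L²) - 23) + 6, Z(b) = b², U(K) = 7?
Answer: 9511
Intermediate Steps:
O(L) = -17 + 4*L⁴ (O(L) = ((2*L²)² - 23) + 6 = (4*L⁴ - 23) + 6 = (-23 + 4*L⁴) + 6 = -17 + 4*L⁴)
p = -76 (p = (0 + 4)*(-19) = 4*(-19) = -76)
p + O(U(2)) = -76 + (-17 + 4*7⁴) = -76 + (-17 + 4*2401) = -76 + (-17 + 9604) = -76 + 9587 = 9511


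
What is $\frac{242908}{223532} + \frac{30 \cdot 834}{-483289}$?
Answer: $\frac{27950498443}{27007639187} \approx 1.0349$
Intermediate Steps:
$\frac{242908}{223532} + \frac{30 \cdot 834}{-483289} = 242908 \cdot \frac{1}{223532} + 25020 \left(- \frac{1}{483289}\right) = \frac{60727}{55883} - \frac{25020}{483289} = \frac{27950498443}{27007639187}$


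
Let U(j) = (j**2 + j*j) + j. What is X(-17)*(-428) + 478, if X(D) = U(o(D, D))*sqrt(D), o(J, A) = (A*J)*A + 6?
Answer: 478 - 20609223348*I*sqrt(17) ≈ 478.0 - 8.4974e+10*I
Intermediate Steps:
o(J, A) = 6 + J*A**2 (o(J, A) = J*A**2 + 6 = 6 + J*A**2)
U(j) = j + 2*j**2 (U(j) = (j**2 + j**2) + j = 2*j**2 + j = j + 2*j**2)
X(D) = sqrt(D)*(6 + D**3)*(13 + 2*D**3) (X(D) = ((6 + D*D**2)*(1 + 2*(6 + D*D**2)))*sqrt(D) = ((6 + D**3)*(1 + 2*(6 + D**3)))*sqrt(D) = ((6 + D**3)*(1 + (12 + 2*D**3)))*sqrt(D) = ((6 + D**3)*(13 + 2*D**3))*sqrt(D) = sqrt(D)*(6 + D**3)*(13 + 2*D**3))
X(-17)*(-428) + 478 = (sqrt(-17)*(6 + (-17)**3)*(13 + 2*(-17)**3))*(-428) + 478 = ((I*sqrt(17))*(6 - 4913)*(13 + 2*(-4913)))*(-428) + 478 = ((I*sqrt(17))*(-4907)*(13 - 9826))*(-428) + 478 = ((I*sqrt(17))*(-4907)*(-9813))*(-428) + 478 = (48152391*I*sqrt(17))*(-428) + 478 = -20609223348*I*sqrt(17) + 478 = 478 - 20609223348*I*sqrt(17)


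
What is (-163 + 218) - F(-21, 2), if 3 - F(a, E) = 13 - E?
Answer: 63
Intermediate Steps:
F(a, E) = -10 + E (F(a, E) = 3 - (13 - E) = 3 + (-13 + E) = -10 + E)
(-163 + 218) - F(-21, 2) = (-163 + 218) - (-10 + 2) = 55 - 1*(-8) = 55 + 8 = 63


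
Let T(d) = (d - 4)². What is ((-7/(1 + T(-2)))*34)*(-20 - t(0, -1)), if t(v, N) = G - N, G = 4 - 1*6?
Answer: 4522/37 ≈ 122.22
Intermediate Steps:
G = -2 (G = 4 - 6 = -2)
T(d) = (-4 + d)²
t(v, N) = -2 - N
((-7/(1 + T(-2)))*34)*(-20 - t(0, -1)) = ((-7/(1 + (-4 - 2)²))*34)*(-20 - (-2 - 1*(-1))) = ((-7/(1 + (-6)²))*34)*(-20 - (-2 + 1)) = ((-7/(1 + 36))*34)*(-20 - 1*(-1)) = ((-7/37)*34)*(-20 + 1) = (((1/37)*(-7))*34)*(-19) = -7/37*34*(-19) = -238/37*(-19) = 4522/37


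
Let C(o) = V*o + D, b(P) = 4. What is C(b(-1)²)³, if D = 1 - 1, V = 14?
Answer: 11239424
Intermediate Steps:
D = 0
C(o) = 14*o (C(o) = 14*o + 0 = 14*o)
C(b(-1)²)³ = (14*4²)³ = (14*16)³ = 224³ = 11239424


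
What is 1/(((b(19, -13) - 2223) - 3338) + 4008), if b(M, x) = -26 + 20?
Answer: -1/1559 ≈ -0.00064144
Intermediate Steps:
b(M, x) = -6
1/(((b(19, -13) - 2223) - 3338) + 4008) = 1/(((-6 - 2223) - 3338) + 4008) = 1/((-2229 - 3338) + 4008) = 1/(-5567 + 4008) = 1/(-1559) = -1/1559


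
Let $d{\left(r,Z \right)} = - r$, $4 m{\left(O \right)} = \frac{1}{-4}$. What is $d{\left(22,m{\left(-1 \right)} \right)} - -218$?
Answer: $196$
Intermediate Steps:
$m{\left(O \right)} = - \frac{1}{16}$ ($m{\left(O \right)} = \frac{1}{4 \left(-4\right)} = \frac{1}{4} \left(- \frac{1}{4}\right) = - \frac{1}{16}$)
$d{\left(22,m{\left(-1 \right)} \right)} - -218 = \left(-1\right) 22 - -218 = -22 + 218 = 196$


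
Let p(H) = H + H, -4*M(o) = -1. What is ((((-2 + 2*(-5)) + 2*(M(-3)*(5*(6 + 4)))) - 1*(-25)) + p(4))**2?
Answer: 2116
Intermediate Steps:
M(o) = 1/4 (M(o) = -1/4*(-1) = 1/4)
p(H) = 2*H
((((-2 + 2*(-5)) + 2*(M(-3)*(5*(6 + 4)))) - 1*(-25)) + p(4))**2 = ((((-2 + 2*(-5)) + 2*((5*(6 + 4))/4)) - 1*(-25)) + 2*4)**2 = ((((-2 - 10) + 2*((5*10)/4)) + 25) + 8)**2 = (((-12 + 2*((1/4)*50)) + 25) + 8)**2 = (((-12 + 2*(25/2)) + 25) + 8)**2 = (((-12 + 25) + 25) + 8)**2 = ((13 + 25) + 8)**2 = (38 + 8)**2 = 46**2 = 2116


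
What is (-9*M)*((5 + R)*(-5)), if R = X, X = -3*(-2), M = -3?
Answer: -1485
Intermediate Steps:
X = 6
R = 6
(-9*M)*((5 + R)*(-5)) = (-9*(-3))*((5 + 6)*(-5)) = 27*(11*(-5)) = 27*(-55) = -1485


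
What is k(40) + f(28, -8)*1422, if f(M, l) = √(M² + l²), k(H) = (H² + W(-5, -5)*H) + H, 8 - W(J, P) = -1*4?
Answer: 2120 + 5688*√53 ≈ 43529.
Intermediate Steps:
W(J, P) = 12 (W(J, P) = 8 - (-1)*4 = 8 - 1*(-4) = 8 + 4 = 12)
k(H) = H² + 13*H (k(H) = (H² + 12*H) + H = H² + 13*H)
k(40) + f(28, -8)*1422 = 40*(13 + 40) + √(28² + (-8)²)*1422 = 40*53 + √(784 + 64)*1422 = 2120 + √848*1422 = 2120 + (4*√53)*1422 = 2120 + 5688*√53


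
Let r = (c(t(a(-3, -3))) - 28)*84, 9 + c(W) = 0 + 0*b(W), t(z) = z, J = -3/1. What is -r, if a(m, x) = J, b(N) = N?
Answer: 3108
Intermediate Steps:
J = -3 (J = -3*1 = -3)
a(m, x) = -3
c(W) = -9 (c(W) = -9 + (0 + 0*W) = -9 + (0 + 0) = -9 + 0 = -9)
r = -3108 (r = (-9 - 28)*84 = -37*84 = -3108)
-r = -1*(-3108) = 3108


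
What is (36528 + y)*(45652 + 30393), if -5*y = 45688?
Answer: 2082902968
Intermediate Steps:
y = -45688/5 (y = -⅕*45688 = -45688/5 ≈ -9137.6)
(36528 + y)*(45652 + 30393) = (36528 - 45688/5)*(45652 + 30393) = (136952/5)*76045 = 2082902968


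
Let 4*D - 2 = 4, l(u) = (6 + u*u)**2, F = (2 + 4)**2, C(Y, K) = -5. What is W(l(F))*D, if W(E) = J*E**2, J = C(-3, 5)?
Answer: -21552874512120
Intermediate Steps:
J = -5
F = 36 (F = 6**2 = 36)
l(u) = (6 + u**2)**2
W(E) = -5*E**2
D = 3/2 (D = 1/2 + (1/4)*4 = 1/2 + 1 = 3/2 ≈ 1.5000)
W(l(F))*D = -5*(6 + 36**2)**4*(3/2) = -5*(6 + 1296)**4*(3/2) = -5*(1302**2)**2*(3/2) = -5*1695204**2*(3/2) = -5*2873716601616*(3/2) = -14368583008080*3/2 = -21552874512120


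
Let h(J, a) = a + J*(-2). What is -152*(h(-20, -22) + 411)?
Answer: -65208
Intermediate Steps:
h(J, a) = a - 2*J
-152*(h(-20, -22) + 411) = -152*((-22 - 2*(-20)) + 411) = -152*((-22 + 40) + 411) = -152*(18 + 411) = -152*429 = -65208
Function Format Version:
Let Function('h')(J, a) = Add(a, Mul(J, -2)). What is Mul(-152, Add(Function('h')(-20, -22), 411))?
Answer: -65208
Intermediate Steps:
Function('h')(J, a) = Add(a, Mul(-2, J))
Mul(-152, Add(Function('h')(-20, -22), 411)) = Mul(-152, Add(Add(-22, Mul(-2, -20)), 411)) = Mul(-152, Add(Add(-22, 40), 411)) = Mul(-152, Add(18, 411)) = Mul(-152, 429) = -65208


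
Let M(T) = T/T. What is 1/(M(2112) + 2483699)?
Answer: 1/2483700 ≈ 4.0263e-7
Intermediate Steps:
M(T) = 1
1/(M(2112) + 2483699) = 1/(1 + 2483699) = 1/2483700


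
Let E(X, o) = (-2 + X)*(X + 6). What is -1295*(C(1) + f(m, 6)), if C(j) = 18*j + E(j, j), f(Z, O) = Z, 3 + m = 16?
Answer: -31080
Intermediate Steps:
m = 13 (m = -3 + 16 = 13)
E(X, o) = (-2 + X)*(6 + X)
C(j) = -12 + j**2 + 22*j (C(j) = 18*j + (-12 + j**2 + 4*j) = -12 + j**2 + 22*j)
-1295*(C(1) + f(m, 6)) = -1295*((-12 + 1**2 + 22*1) + 13) = -1295*((-12 + 1 + 22) + 13) = -1295*(11 + 13) = -1295*24 = -31080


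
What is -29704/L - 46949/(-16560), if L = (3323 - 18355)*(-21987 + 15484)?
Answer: 573614775733/202348908720 ≈ 2.8348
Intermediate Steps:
L = 97753096 (L = -15032*(-6503) = 97753096)
-29704/L - 46949/(-16560) = -29704/97753096 - 46949/(-16560) = -29704*1/97753096 - 46949*(-1/16560) = -3713/12219137 + 46949/16560 = 573614775733/202348908720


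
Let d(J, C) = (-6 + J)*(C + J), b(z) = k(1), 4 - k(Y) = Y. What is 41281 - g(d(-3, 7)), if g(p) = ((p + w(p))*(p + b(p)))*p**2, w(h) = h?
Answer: -3038015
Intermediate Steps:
k(Y) = 4 - Y
b(z) = 3 (b(z) = 4 - 1*1 = 4 - 1 = 3)
g(p) = 2*p**3*(3 + p) (g(p) = ((p + p)*(p + 3))*p**2 = ((2*p)*(3 + p))*p**2 = (2*p*(3 + p))*p**2 = 2*p**3*(3 + p))
41281 - g(d(-3, 7)) = 41281 - 2*((-3)**2 - 6*7 - 6*(-3) + 7*(-3))**3*(3 + ((-3)**2 - 6*7 - 6*(-3) + 7*(-3))) = 41281 - 2*(9 - 42 + 18 - 21)**3*(3 + (9 - 42 + 18 - 21)) = 41281 - 2*(-36)**3*(3 - 36) = 41281 - 2*(-46656)*(-33) = 41281 - 1*3079296 = 41281 - 3079296 = -3038015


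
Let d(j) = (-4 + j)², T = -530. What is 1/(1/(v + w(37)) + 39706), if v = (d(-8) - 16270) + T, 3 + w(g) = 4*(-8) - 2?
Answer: 16693/662812257 ≈ 2.5185e-5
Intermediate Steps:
w(g) = -37 (w(g) = -3 + (4*(-8) - 2) = -3 + (-32 - 2) = -3 - 34 = -37)
v = -16656 (v = ((-4 - 8)² - 16270) - 530 = ((-12)² - 16270) - 530 = (144 - 16270) - 530 = -16126 - 530 = -16656)
1/(1/(v + w(37)) + 39706) = 1/(1/(-16656 - 37) + 39706) = 1/(1/(-16693) + 39706) = 1/(-1/16693 + 39706) = 1/(662812257/16693) = 16693/662812257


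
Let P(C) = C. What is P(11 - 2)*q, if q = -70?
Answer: -630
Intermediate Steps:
P(11 - 2)*q = (11 - 2)*(-70) = 9*(-70) = -630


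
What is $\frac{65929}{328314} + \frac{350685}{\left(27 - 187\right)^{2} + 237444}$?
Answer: $\frac{66238511483}{43180513908} \approx 1.534$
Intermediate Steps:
$\frac{65929}{328314} + \frac{350685}{\left(27 - 187\right)^{2} + 237444} = 65929 \cdot \frac{1}{328314} + \frac{350685}{\left(-160\right)^{2} + 237444} = \frac{65929}{328314} + \frac{350685}{25600 + 237444} = \frac{65929}{328314} + \frac{350685}{263044} = \frac{66238511483}{43180513908}$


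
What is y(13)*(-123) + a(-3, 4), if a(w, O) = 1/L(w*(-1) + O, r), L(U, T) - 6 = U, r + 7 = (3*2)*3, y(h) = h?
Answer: -20786/13 ≈ -1598.9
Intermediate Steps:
r = 11 (r = -7 + (3*2)*3 = -7 + 6*3 = -7 + 18 = 11)
L(U, T) = 6 + U
a(w, O) = 1/(6 + O - w) (a(w, O) = 1/(6 + (w*(-1) + O)) = 1/(6 + (-w + O)) = 1/(6 + (O - w)) = 1/(6 + O - w))
y(13)*(-123) + a(-3, 4) = 13*(-123) + 1/(6 + 4 - 1*(-3)) = -1599 + 1/(6 + 4 + 3) = -1599 + 1/13 = -20786/13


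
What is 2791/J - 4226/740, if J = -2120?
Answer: -551223/78440 ≈ -7.0273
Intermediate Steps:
2791/J - 4226/740 = 2791/(-2120) - 4226/740 = 2791*(-1/2120) - 4226*1/740 = -2791/2120 - 2113/370 = -551223/78440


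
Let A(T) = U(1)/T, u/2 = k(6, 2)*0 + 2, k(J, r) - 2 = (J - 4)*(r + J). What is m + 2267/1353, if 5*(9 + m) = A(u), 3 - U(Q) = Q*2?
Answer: -196847/27060 ≈ -7.2745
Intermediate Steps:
k(J, r) = 2 + (-4 + J)*(J + r) (k(J, r) = 2 + (J - 4)*(r + J) = 2 + (-4 + J)*(J + r))
u = 4 (u = 2*((2 + 6² - 4*6 - 4*2 + 6*2)*0 + 2) = 2*((2 + 36 - 24 - 8 + 12)*0 + 2) = 2*(18*0 + 2) = 2*(0 + 2) = 2*2 = 4)
U(Q) = 3 - 2*Q (U(Q) = 3 - Q*2 = 3 - 2*Q)
A(T) = 1/T (A(T) = (3 - 2*1)/T = (3 - 2)/T = 1/T)
m = -179/20 (m = -9 + (⅕)/4 = -9 + (⅕)*(¼) = -9 + 1/20 = -179/20 ≈ -8.9500)
m + 2267/1353 = -179/20 + 2267/1353 = -196847/27060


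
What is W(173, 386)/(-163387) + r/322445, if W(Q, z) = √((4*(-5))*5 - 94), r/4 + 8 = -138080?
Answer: -552352/322445 - I*√194/163387 ≈ -1.713 - 8.5248e-5*I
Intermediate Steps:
r = -552352 (r = -32 + 4*(-138080) = -32 - 552320 = -552352)
W(Q, z) = I*√194 (W(Q, z) = √(-20*5 - 94) = √(-100 - 94) = √(-194) = I*√194)
W(173, 386)/(-163387) + r/322445 = (I*√194)/(-163387) - 552352/322445 = (I*√194)*(-1/163387) - 552352*1/322445 = -I*√194/163387 - 552352/322445 = -552352/322445 - I*√194/163387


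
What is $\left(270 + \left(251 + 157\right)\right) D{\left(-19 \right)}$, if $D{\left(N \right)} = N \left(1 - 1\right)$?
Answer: $0$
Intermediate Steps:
$D{\left(N \right)} = 0$ ($D{\left(N \right)} = N 0 = 0$)
$\left(270 + \left(251 + 157\right)\right) D{\left(-19 \right)} = \left(270 + \left(251 + 157\right)\right) 0 = \left(270 + 408\right) 0 = 678 \cdot 0 = 0$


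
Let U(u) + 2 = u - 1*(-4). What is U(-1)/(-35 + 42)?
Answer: 1/7 ≈ 0.14286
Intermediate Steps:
U(u) = 2 + u (U(u) = -2 + (u - 1*(-4)) = -2 + (u + 4) = -2 + (4 + u) = 2 + u)
U(-1)/(-35 + 42) = (2 - 1)/(-35 + 42) = 1/7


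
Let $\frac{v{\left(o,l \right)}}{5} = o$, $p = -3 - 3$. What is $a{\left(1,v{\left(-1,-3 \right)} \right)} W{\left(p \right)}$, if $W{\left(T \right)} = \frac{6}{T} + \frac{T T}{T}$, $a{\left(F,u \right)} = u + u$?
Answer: $70$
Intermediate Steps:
$p = -6$ ($p = -3 - 3 = -6$)
$v{\left(o,l \right)} = 5 o$
$a{\left(F,u \right)} = 2 u$
$W{\left(T \right)} = T + \frac{6}{T}$ ($W{\left(T \right)} = \frac{6}{T} + \frac{T^{2}}{T} = \frac{6}{T} + T = T + \frac{6}{T}$)
$a{\left(1,v{\left(-1,-3 \right)} \right)} W{\left(p \right)} = 2 \cdot 5 \left(-1\right) \left(-6 + \frac{6}{-6}\right) = 2 \left(-5\right) \left(-6 + 6 \left(- \frac{1}{6}\right)\right) = - 10 \left(-6 - 1\right) = \left(-10\right) \left(-7\right) = 70$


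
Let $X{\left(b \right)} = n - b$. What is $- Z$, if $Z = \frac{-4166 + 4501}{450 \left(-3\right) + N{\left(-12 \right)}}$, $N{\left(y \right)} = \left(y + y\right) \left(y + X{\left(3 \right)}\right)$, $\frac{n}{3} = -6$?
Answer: $\frac{335}{558} \approx 0.60036$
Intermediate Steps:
$n = -18$ ($n = 3 \left(-6\right) = -18$)
$X{\left(b \right)} = -18 - b$
$N{\left(y \right)} = 2 y \left(-21 + y\right)$ ($N{\left(y \right)} = \left(y + y\right) \left(y - 21\right) = 2 y \left(y - 21\right) = 2 y \left(-21 + y\right)$)
$Z = - \frac{335}{558}$ ($Z = \frac{-4166 + 4501}{450 \left(-3\right) + 2 \left(-12\right) \left(-21 - 12\right)} = \frac{335}{-1350 + 2 \left(-12\right) \left(-33\right)} = \frac{335}{-1350 + 792} = \frac{335}{-558} = 335 \left(- \frac{1}{558}\right) = - \frac{335}{558} \approx -0.60036$)
$- Z = \left(-1\right) \left(- \frac{335}{558}\right) = \frac{335}{558}$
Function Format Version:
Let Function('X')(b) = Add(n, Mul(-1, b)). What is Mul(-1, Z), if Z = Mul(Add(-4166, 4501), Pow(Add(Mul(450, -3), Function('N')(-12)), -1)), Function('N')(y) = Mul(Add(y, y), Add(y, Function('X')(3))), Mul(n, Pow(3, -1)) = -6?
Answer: Rational(335, 558) ≈ 0.60036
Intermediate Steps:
n = -18 (n = Mul(3, -6) = -18)
Function('X')(b) = Add(-18, Mul(-1, b))
Function('N')(y) = Mul(2, y, Add(-21, y)) (Function('N')(y) = Mul(Add(y, y), Add(y, Add(-18, Mul(-1, 3)))) = Mul(Mul(2, y), Add(y, Add(-18, -3))) = Mul(Mul(2, y), Add(y, -21)) = Mul(Mul(2, y), Add(-21, y)) = Mul(2, y, Add(-21, y)))
Z = Rational(-335, 558) (Z = Mul(Add(-4166, 4501), Pow(Add(Mul(450, -3), Mul(2, -12, Add(-21, -12))), -1)) = Mul(335, Pow(Add(-1350, Mul(2, -12, -33)), -1)) = Mul(335, Pow(Add(-1350, 792), -1)) = Mul(335, Pow(-558, -1)) = Mul(335, Rational(-1, 558)) = Rational(-335, 558) ≈ -0.60036)
Mul(-1, Z) = Mul(-1, Rational(-335, 558)) = Rational(335, 558)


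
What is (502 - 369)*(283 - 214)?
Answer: 9177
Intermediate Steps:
(502 - 369)*(283 - 214) = 133*69 = 9177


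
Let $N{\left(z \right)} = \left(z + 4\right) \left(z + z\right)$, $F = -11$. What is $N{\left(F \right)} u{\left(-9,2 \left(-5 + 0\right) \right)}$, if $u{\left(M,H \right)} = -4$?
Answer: $-616$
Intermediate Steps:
$N{\left(z \right)} = 2 z \left(4 + z\right)$ ($N{\left(z \right)} = \left(4 + z\right) 2 z = 2 z \left(4 + z\right)$)
$N{\left(F \right)} u{\left(-9,2 \left(-5 + 0\right) \right)} = 2 \left(-11\right) \left(4 - 11\right) \left(-4\right) = 2 \left(-11\right) \left(-7\right) \left(-4\right) = 154 \left(-4\right) = -616$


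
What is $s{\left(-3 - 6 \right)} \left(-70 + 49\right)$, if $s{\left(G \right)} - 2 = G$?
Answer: $147$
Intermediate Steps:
$s{\left(G \right)} = 2 + G$
$s{\left(-3 - 6 \right)} \left(-70 + 49\right) = \left(2 - 9\right) \left(-70 + 49\right) = \left(2 - 9\right) \left(-21\right) = \left(-7\right) \left(-21\right) = 147$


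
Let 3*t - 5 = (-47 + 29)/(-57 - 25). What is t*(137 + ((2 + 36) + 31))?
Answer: 44084/123 ≈ 358.41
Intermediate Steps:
t = 214/123 (t = 5/3 + ((-47 + 29)/(-57 - 25))/3 = 5/3 + (-18/(-82))/3 = 5/3 + (-18*(-1/82))/3 = 5/3 + (1/3)*(9/41) = 5/3 + 3/41 = 214/123 ≈ 1.7398)
t*(137 + ((2 + 36) + 31)) = 214*(137 + ((2 + 36) + 31))/123 = 214*(137 + (38 + 31))/123 = 214*(137 + 69)/123 = (214/123)*206 = 44084/123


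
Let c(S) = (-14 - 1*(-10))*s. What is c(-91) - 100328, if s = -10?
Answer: -100288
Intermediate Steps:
c(S) = 40 (c(S) = (-14 - 1*(-10))*(-10) = (-14 + 10)*(-10) = -4*(-10) = 40)
c(-91) - 100328 = 40 - 100328 = -100288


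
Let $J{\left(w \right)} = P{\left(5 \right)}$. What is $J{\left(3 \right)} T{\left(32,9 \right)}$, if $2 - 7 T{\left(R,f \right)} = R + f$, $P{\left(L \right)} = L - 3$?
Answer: $- \frac{78}{7} \approx -11.143$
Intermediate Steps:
$P{\left(L \right)} = -3 + L$ ($P{\left(L \right)} = L - 3 = -3 + L$)
$T{\left(R,f \right)} = \frac{2}{7} - \frac{R}{7} - \frac{f}{7}$ ($T{\left(R,f \right)} = \frac{2}{7} - \frac{R + f}{7} = \frac{2}{7} - \left(\frac{R}{7} + \frac{f}{7}\right) = \frac{2}{7} - \frac{R}{7} - \frac{f}{7}$)
$J{\left(w \right)} = 2$ ($J{\left(w \right)} = -3 + 5 = 2$)
$J{\left(3 \right)} T{\left(32,9 \right)} = 2 \left(\frac{2}{7} - \frac{32}{7} - \frac{9}{7}\right) = 2 \left(- \frac{39}{7}\right) = - \frac{78}{7}$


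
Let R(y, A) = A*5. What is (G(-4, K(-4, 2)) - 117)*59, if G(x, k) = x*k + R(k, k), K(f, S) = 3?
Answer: -6726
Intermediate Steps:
R(y, A) = 5*A
G(x, k) = 5*k + k*x (G(x, k) = x*k + 5*k = k*x + 5*k = 5*k + k*x)
(G(-4, K(-4, 2)) - 117)*59 = (3*(5 - 4) - 117)*59 = (3*1 - 117)*59 = (3 - 117)*59 = -114*59 = -6726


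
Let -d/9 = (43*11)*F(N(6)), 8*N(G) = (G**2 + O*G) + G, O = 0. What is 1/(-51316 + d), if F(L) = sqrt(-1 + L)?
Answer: -205264/10225252591 + 8514*sqrt(17)/10225252591 ≈ -1.6641e-5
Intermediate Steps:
N(G) = G/8 + G**2/8 (N(G) = ((G**2 + 0*G) + G)/8 = ((G**2 + 0) + G)/8 = (G**2 + G)/8 = (G + G**2)/8 = G/8 + G**2/8)
d = -4257*sqrt(17)/2 (d = -9*43*11*sqrt(-1 + (1/8)*6*(1 + 6)) = -4257*sqrt(-1 + (1/8)*6*7) = -4257*sqrt(-1 + 21/4) = -4257*sqrt(17/4) = -4257*sqrt(17)/2 ≈ -8776.0)
1/(-51316 + d) = 1/(-51316 - 4257*sqrt(17)/2)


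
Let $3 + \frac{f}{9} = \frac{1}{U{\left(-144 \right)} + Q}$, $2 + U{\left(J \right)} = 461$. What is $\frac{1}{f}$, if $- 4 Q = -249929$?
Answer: $- \frac{251765}{6797619} \approx -0.037037$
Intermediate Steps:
$Q = \frac{249929}{4}$ ($Q = \left(- \frac{1}{4}\right) \left(-249929\right) = \frac{249929}{4} \approx 62482.0$)
$U{\left(J \right)} = 459$ ($U{\left(J \right)} = -2 + 461 = 459$)
$f = - \frac{6797619}{251765}$ ($f = -27 + \frac{9}{459 + \frac{249929}{4}} = -27 + \frac{9}{\frac{251765}{4}} = -27 + 9 \cdot \frac{4}{251765} = -27 + \frac{36}{251765} = - \frac{6797619}{251765} \approx -27.0$)
$\frac{1}{f} = \frac{1}{- \frac{6797619}{251765}} = - \frac{251765}{6797619}$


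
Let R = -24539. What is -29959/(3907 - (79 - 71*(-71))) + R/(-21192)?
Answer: 664656935/25705896 ≈ 25.856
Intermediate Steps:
-29959/(3907 - (79 - 71*(-71))) + R/(-21192) = -29959/(3907 - (79 - 71*(-71))) - 24539/(-21192) = -29959/(3907 - (79 + 5041)) - 24539*(-1/21192) = -29959/(3907 - 1*5120) + 24539/21192 = -29959/(3907 - 5120) + 24539/21192 = -29959/(-1213) + 24539/21192 = -29959*(-1/1213) + 24539/21192 = 29959/1213 + 24539/21192 = 664656935/25705896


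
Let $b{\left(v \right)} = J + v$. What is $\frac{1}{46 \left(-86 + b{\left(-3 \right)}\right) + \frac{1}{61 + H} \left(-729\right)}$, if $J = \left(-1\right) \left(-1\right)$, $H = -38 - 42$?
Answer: $- \frac{19}{76183} \approx -0.0002494$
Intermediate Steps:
$H = -80$
$J = 1$
$b{\left(v \right)} = 1 + v$
$\frac{1}{46 \left(-86 + b{\left(-3 \right)}\right) + \frac{1}{61 + H} \left(-729\right)} = \frac{1}{46 \left(-86 + \left(1 - 3\right)\right) + \frac{1}{61 - 80} \left(-729\right)} = \frac{1}{46 \left(-86 - 2\right) + \frac{1}{-19} \left(-729\right)} = \frac{1}{46 \left(-88\right) - - \frac{729}{19}} = \frac{1}{-4048 + \frac{729}{19}} = \frac{1}{- \frac{76183}{19}} = - \frac{19}{76183}$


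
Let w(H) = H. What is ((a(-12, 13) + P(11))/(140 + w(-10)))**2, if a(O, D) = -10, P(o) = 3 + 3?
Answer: 4/4225 ≈ 0.00094675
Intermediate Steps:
P(o) = 6
((a(-12, 13) + P(11))/(140 + w(-10)))**2 = ((-10 + 6)/(140 - 10))**2 = (-4/130)**2 = (-4*1/130)**2 = (-2/65)**2 = 4/4225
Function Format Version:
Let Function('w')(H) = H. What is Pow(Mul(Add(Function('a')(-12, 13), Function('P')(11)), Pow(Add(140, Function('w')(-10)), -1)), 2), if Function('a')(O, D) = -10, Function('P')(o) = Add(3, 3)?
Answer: Rational(4, 4225) ≈ 0.00094675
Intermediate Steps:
Function('P')(o) = 6
Pow(Mul(Add(Function('a')(-12, 13), Function('P')(11)), Pow(Add(140, Function('w')(-10)), -1)), 2) = Pow(Mul(Add(-10, 6), Pow(Add(140, -10), -1)), 2) = Pow(Mul(-4, Pow(130, -1)), 2) = Pow(Mul(-4, Rational(1, 130)), 2) = Pow(Rational(-2, 65), 2) = Rational(4, 4225)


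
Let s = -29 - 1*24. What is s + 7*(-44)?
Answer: -361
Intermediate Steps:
s = -53 (s = -29 - 24 = -53)
s + 7*(-44) = -53 + 7*(-44) = -53 - 308 = -361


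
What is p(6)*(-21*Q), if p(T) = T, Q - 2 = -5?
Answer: 378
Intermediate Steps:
Q = -3 (Q = 2 - 5 = -3)
p(6)*(-21*Q) = 6*(-21*(-3)) = 6*63 = 378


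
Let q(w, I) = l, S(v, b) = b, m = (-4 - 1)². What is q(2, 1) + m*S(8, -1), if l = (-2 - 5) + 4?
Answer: -28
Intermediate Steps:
m = 25 (m = (-5)² = 25)
l = -3 (l = -7 + 4 = -3)
q(w, I) = -3
q(2, 1) + m*S(8, -1) = -3 + 25*(-1) = -3 - 25 = -28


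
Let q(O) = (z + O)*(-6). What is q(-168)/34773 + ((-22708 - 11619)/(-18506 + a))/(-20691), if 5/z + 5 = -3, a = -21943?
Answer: 1127427382363/38803434528276 ≈ 0.029055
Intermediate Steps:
z = -5/8 (z = 5/(-5 - 3) = 5/(-8) = 5*(-⅛) = -5/8 ≈ -0.62500)
q(O) = 15/4 - 6*O (q(O) = (-5/8 + O)*(-6) = 15/4 - 6*O)
q(-168)/34773 + ((-22708 - 11619)/(-18506 + a))/(-20691) = (15/4 - 6*(-168))/34773 + ((-22708 - 11619)/(-18506 - 21943))/(-20691) = (15/4 + 1008)*(1/34773) - 34327/(-40449)*(-1/20691) = (4047/4)*(1/34773) - 34327*(-1/40449)*(-1/20691) = 1349/46364 + (34327/40449)*(-1/20691) = 1349/46364 - 34327/836930259 = 1127427382363/38803434528276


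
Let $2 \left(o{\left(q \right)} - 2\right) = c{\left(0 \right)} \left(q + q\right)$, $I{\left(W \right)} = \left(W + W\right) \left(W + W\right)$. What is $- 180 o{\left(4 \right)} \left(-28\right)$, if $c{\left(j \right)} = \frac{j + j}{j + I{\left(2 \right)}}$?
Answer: $10080$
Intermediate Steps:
$I{\left(W \right)} = 4 W^{2}$ ($I{\left(W \right)} = 2 W 2 W = 4 W^{2}$)
$c{\left(j \right)} = \frac{2 j}{16 + j}$ ($c{\left(j \right)} = \frac{j + j}{j + 4 \cdot 2^{2}} = \frac{2 j}{j + 4 \cdot 4} = \frac{2 j}{j + 16} = \frac{2 j}{16 + j}$)
$o{\left(q \right)} = 2$ ($o{\left(q \right)} = 2 + \frac{2 \cdot 0 \frac{1}{16 + 0} \left(q + q\right)}{2} = 2 + \frac{2 \cdot 0 \cdot \frac{1}{16} \cdot 2 q}{2} = 2 + \frac{0 \cdot 2 q}{2} = 2 + \frac{1}{2} \cdot 0 = 2 + 0 = 2$)
$- 180 o{\left(4 \right)} \left(-28\right) = \left(-180\right) 2 \left(-28\right) = \left(-360\right) \left(-28\right) = 10080$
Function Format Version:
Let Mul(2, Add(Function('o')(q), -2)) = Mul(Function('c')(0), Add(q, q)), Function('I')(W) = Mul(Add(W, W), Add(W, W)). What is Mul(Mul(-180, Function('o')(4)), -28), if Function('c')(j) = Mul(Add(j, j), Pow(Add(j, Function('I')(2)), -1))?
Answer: 10080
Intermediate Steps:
Function('I')(W) = Mul(4, Pow(W, 2)) (Function('I')(W) = Mul(Mul(2, W), Mul(2, W)) = Mul(4, Pow(W, 2)))
Function('c')(j) = Mul(2, j, Pow(Add(16, j), -1)) (Function('c')(j) = Mul(Add(j, j), Pow(Add(j, Mul(4, Pow(2, 2))), -1)) = Mul(Mul(2, j), Pow(Add(j, Mul(4, 4)), -1)) = Mul(Mul(2, j), Pow(Add(j, 16), -1)) = Mul(Mul(2, j), Pow(Add(16, j), -1)) = Mul(2, j, Pow(Add(16, j), -1)))
Function('o')(q) = 2 (Function('o')(q) = Add(2, Mul(Rational(1, 2), Mul(Mul(2, 0, Pow(Add(16, 0), -1)), Add(q, q)))) = Add(2, Mul(Rational(1, 2), Mul(Mul(2, 0, Pow(16, -1)), Mul(2, q)))) = Add(2, Mul(Rational(1, 2), Mul(Mul(2, 0, Rational(1, 16)), Mul(2, q)))) = Add(2, Mul(Rational(1, 2), Mul(0, Mul(2, q)))) = Add(2, Mul(Rational(1, 2), 0)) = Add(2, 0) = 2)
Mul(Mul(-180, Function('o')(4)), -28) = Mul(Mul(-180, 2), -28) = Mul(-360, -28) = 10080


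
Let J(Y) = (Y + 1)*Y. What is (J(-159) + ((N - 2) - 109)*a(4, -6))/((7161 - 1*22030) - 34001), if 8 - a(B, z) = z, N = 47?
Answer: -12113/24435 ≈ -0.49572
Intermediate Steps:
a(B, z) = 8 - z
J(Y) = Y*(1 + Y) (J(Y) = (1 + Y)*Y = Y*(1 + Y))
(J(-159) + ((N - 2) - 109)*a(4, -6))/((7161 - 1*22030) - 34001) = (-159*(1 - 159) + ((47 - 2) - 109)*(8 - 1*(-6)))/((7161 - 1*22030) - 34001) = (-159*(-158) + (45 - 109)*(8 + 6))/((7161 - 22030) - 34001) = (25122 - 64*14)/(-14869 - 34001) = (25122 - 896)/(-48870) = 24226*(-1/48870) = -12113/24435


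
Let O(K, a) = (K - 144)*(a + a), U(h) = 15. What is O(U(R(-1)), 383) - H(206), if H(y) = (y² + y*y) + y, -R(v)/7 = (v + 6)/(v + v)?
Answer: -183892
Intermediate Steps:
R(v) = -7*(6 + v)/(2*v) (R(v) = -7*(v + 6)/(v + v) = -7*(6 + v)/(2*v))
O(K, a) = 2*a*(-144 + K) (O(K, a) = (-144 + K)*(2*a) = 2*a*(-144 + K))
H(y) = y + 2*y² (H(y) = (y² + y²) + y = 2*y² + y = y + 2*y²)
O(U(R(-1)), 383) - H(206) = 2*383*(-144 + 15) - 206*(1 + 2*206) = 2*383*(-129) - 206*(1 + 412) = -98814 - 206*413 = -98814 - 1*85078 = -98814 - 85078 = -183892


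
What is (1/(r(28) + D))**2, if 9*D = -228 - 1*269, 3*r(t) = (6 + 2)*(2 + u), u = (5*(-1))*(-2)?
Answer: 81/43681 ≈ 0.0018544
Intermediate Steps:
u = 10 (u = -5*(-2) = 10)
r(t) = 32 (r(t) = ((6 + 2)*(2 + 10))/3 = (8*12)/3 = (1/3)*96 = 32)
D = -497/9 (D = (-228 - 1*269)/9 = (-228 - 269)/9 = (1/9)*(-497) = -497/9 ≈ -55.222)
(1/(r(28) + D))**2 = (1/(32 - 497/9))**2 = (1/(-209/9))**2 = (-9/209)**2 = 81/43681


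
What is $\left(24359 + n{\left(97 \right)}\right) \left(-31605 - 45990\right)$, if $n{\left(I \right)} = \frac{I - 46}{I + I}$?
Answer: $- \frac{366690458715}{194} \approx -1.8902 \cdot 10^{9}$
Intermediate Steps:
$n{\left(I \right)} = \frac{-46 + I}{2 I}$
$\left(24359 + n{\left(97 \right)}\right) \left(-31605 - 45990\right) = \left(24359 + \frac{-46 + 97}{2 \cdot 97}\right) \left(-31605 - 45990\right) = \left(24359 + \frac{1}{2} \cdot \frac{1}{97} \cdot 51\right) \left(-77595\right) = \left(24359 + \frac{51}{194}\right) \left(-77595\right) = \frac{4725697}{194} \left(-77595\right) = - \frac{366690458715}{194}$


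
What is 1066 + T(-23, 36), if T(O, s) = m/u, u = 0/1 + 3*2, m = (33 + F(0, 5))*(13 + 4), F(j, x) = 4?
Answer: 7025/6 ≈ 1170.8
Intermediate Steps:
m = 629 (m = (33 + 4)*(13 + 4) = 37*17 = 629)
u = 6 (u = 0*1 + 6 = 0 + 6 = 6)
T(O, s) = 629/6
1066 + T(-23, 36) = 1066 + 629/6 = 7025/6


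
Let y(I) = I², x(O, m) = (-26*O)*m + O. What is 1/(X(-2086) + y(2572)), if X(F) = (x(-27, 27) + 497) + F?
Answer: 1/6632522 ≈ 1.5077e-7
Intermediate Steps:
x(O, m) = O - 26*O*m (x(O, m) = -26*O*m + O = O - 26*O*m)
X(F) = 19424 + F (X(F) = (-27*(1 - 26*27) + 497) + F = (-27*(1 - 702) + 497) + F = (-27*(-701) + 497) + F = (18927 + 497) + F = 19424 + F)
1/(X(-2086) + y(2572)) = 1/((19424 - 2086) + 2572²) = 1/(17338 + 6615184) = 1/6632522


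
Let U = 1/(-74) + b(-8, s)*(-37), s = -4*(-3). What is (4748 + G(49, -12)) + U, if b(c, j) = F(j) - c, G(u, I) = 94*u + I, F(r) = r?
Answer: 636547/74 ≈ 8602.0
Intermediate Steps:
s = 12
G(u, I) = I + 94*u
b(c, j) = j - c
U = -54761/74 (U = 1/(-74) + (12 - 1*(-8))*(-37) = -1/74 + (12 + 8)*(-37) = -1/74 + 20*(-37) = -1/74 - 740 = -54761/74 ≈ -740.01)
(4748 + G(49, -12)) + U = (4748 + (-12 + 94*49)) - 54761/74 = (4748 + (-12 + 4606)) - 54761/74 = (4748 + 4594) - 54761/74 = 9342 - 54761/74 = 636547/74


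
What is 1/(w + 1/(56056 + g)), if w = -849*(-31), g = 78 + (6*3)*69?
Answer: 57376/1510078945 ≈ 3.7995e-5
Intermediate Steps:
g = 1320 (g = 78 + 18*69 = 78 + 1242 = 1320)
w = 26319
1/(w + 1/(56056 + g)) = 1/(26319 + 1/(56056 + 1320)) = 1/(26319 + 1/57376) = 1/(1510078945/57376) = 57376/1510078945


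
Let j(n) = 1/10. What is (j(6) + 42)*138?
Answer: 29049/5 ≈ 5809.8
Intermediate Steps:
j(n) = ⅒
(j(6) + 42)*138 = (⅒ + 42)*138 = (421/10)*138 = 29049/5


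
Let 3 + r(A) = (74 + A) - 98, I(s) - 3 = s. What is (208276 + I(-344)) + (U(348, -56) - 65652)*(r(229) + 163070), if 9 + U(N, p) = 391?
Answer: -10656555505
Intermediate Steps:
I(s) = 3 + s
U(N, p) = 382 (U(N, p) = -9 + 391 = 382)
r(A) = -27 + A (r(A) = -3 + ((74 + A) - 98) = -3 + (-24 + A) = -27 + A)
(208276 + I(-344)) + (U(348, -56) - 65652)*(r(229) + 163070) = (208276 + (3 - 344)) + (382 - 65652)*((-27 + 229) + 163070) = (208276 - 341) - 65270*(202 + 163070) = 207935 - 65270*163272 = 207935 - 10656763440 = -10656555505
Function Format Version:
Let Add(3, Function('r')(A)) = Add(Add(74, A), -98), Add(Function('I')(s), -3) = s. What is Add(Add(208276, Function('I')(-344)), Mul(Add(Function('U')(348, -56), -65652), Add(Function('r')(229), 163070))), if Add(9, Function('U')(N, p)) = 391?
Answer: -10656555505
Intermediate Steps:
Function('I')(s) = Add(3, s)
Function('U')(N, p) = 382 (Function('U')(N, p) = Add(-9, 391) = 382)
Function('r')(A) = Add(-27, A) (Function('r')(A) = Add(-3, Add(Add(74, A), -98)) = Add(-3, Add(-24, A)) = Add(-27, A))
Add(Add(208276, Function('I')(-344)), Mul(Add(Function('U')(348, -56), -65652), Add(Function('r')(229), 163070))) = Add(Add(208276, Add(3, -344)), Mul(Add(382, -65652), Add(Add(-27, 229), 163070))) = Add(Add(208276, -341), Mul(-65270, Add(202, 163070))) = Add(207935, Mul(-65270, 163272)) = Add(207935, -10656763440) = -10656555505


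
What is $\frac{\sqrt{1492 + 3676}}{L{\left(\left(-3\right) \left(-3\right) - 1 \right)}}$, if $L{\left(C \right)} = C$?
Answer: $\frac{\sqrt{323}}{2} \approx 8.9861$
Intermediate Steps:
$\frac{\sqrt{1492 + 3676}}{L{\left(\left(-3\right) \left(-3\right) - 1 \right)}} = \frac{\sqrt{1492 + 3676}}{\left(-3\right) \left(-3\right) - 1} = \frac{\sqrt{5168}}{9 - 1} = \frac{4 \sqrt{323}}{8} = 4 \sqrt{323} \cdot \frac{1}{8} = \frac{\sqrt{323}}{2}$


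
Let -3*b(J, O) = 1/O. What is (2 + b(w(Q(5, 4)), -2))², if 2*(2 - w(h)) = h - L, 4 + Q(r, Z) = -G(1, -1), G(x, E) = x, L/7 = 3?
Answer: 169/36 ≈ 4.6944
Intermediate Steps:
L = 21 (L = 7*3 = 21)
Q(r, Z) = -5 (Q(r, Z) = -4 - 1*1 = -4 - 1 = -5)
w(h) = 25/2 - h/2 (w(h) = 2 - (h - 1*21)/2 = 2 - (h - 21)/2 = 2 - (-21 + h)/2 = 2 + (21/2 - h/2) = 25/2 - h/2)
b(J, O) = -1/(3*O)
(2 + b(w(Q(5, 4)), -2))² = (2 - ⅓/(-2))² = (2 - ⅓*(-½))² = (2 + ⅙)² = (13/6)² = 169/36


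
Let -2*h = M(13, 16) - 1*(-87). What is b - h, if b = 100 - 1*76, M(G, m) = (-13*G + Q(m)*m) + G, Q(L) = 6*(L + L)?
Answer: 3051/2 ≈ 1525.5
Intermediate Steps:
Q(L) = 12*L (Q(L) = 6*(2*L) = 12*L)
M(G, m) = -12*G + 12*m² (M(G, m) = (-13*G + (12*m)*m) + G = (-13*G + 12*m²) + G = -12*G + 12*m²)
b = 24 (b = 100 - 76 = 24)
h = -3003/2 (h = -((-12*13 + 12*16²) - 1*(-87))/2 = -((-156 + 12*256) + 87)/2 = -((-156 + 3072) + 87)/2 = -(2916 + 87)/2 = -½*3003 = -3003/2 ≈ -1501.5)
b - h = 24 - 1*(-3003/2) = 24 + 3003/2 = 3051/2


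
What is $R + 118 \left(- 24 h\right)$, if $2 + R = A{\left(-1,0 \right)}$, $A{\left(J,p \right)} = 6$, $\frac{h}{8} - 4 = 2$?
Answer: $-135932$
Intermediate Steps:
$h = 48$ ($h = 32 + 8 \cdot 2 = 32 + 16 = 48$)
$R = 4$ ($R = -2 + 6 = 4$)
$R + 118 \left(- 24 h\right) = 4 + 118 \left(\left(-24\right) 48\right) = 4 + 118 \left(-1152\right) = 4 - 135936 = -135932$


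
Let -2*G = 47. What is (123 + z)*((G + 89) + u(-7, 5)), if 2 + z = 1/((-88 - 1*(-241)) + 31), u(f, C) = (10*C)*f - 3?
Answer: -556625/16 ≈ -34789.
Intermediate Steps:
G = -47/2 (G = -1/2*47 = -47/2 ≈ -23.500)
u(f, C) = -3 + 10*C*f (u(f, C) = 10*C*f - 3 = -3 + 10*C*f)
z = -367/184 (z = -2 + 1/((-88 - 1*(-241)) + 31) = -2 + 1/((-88 + 241) + 31) = -2 + 1/(153 + 31) = -2 + 1/184 = -367/184 ≈ -1.9946)
(123 + z)*((G + 89) + u(-7, 5)) = (123 - 367/184)*((-47/2 + 89) + (-3 + 10*5*(-7))) = 22265*(131/2 + (-3 - 350))/184 = 22265*(131/2 - 353)/184 = (22265/184)*(-575/2) = -556625/16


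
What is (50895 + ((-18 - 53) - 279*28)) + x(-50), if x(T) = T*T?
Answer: 45512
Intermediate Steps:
x(T) = T²
(50895 + ((-18 - 53) - 279*28)) + x(-50) = (50895 + ((-18 - 53) - 279*28)) + (-50)² = (50895 + (-71 - 7812)) + 2500 = (50895 - 7883) + 2500 = 43012 + 2500 = 45512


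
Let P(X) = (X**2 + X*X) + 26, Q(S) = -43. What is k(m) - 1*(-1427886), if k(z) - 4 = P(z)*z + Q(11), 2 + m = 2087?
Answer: 18129410307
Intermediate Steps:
m = 2085 (m = -2 + 2087 = 2085)
P(X) = 26 + 2*X**2 (P(X) = (X**2 + X**2) + 26 = 2*X**2 + 26 = 26 + 2*X**2)
k(z) = -39 + z*(26 + 2*z**2) (k(z) = 4 + ((26 + 2*z**2)*z - 43) = 4 + (z*(26 + 2*z**2) - 43) = 4 + (-43 + z*(26 + 2*z**2)) = -39 + z*(26 + 2*z**2))
k(m) - 1*(-1427886) = (-39 + 2*2085*(13 + 2085**2)) - 1*(-1427886) = (-39 + 2*2085*(13 + 4347225)) + 1427886 = (-39 + 2*2085*4347238) + 1427886 = (-39 + 18127982460) + 1427886 = 18127982421 + 1427886 = 18129410307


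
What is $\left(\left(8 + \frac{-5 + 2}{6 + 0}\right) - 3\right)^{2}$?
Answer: $\frac{81}{4} \approx 20.25$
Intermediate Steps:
$\left(\left(8 + \frac{-5 + 2}{6 + 0}\right) - 3\right)^{2} = \left(\left(8 - \frac{3}{6}\right) - 3\right)^{2} = \left(\left(8 - \frac{1}{2}\right) - 3\right)^{2} = \left(\frac{15}{2} - 3\right)^{2} = \left(\frac{9}{2}\right)^{2} = \frac{81}{4}$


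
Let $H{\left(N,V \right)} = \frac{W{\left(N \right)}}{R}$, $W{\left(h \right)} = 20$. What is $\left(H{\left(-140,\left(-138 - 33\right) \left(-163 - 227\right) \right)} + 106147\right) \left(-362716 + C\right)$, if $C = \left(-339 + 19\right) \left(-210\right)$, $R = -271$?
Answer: $- \frac{8500759176572}{271} \approx -3.1368 \cdot 10^{10}$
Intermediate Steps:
$C = 67200$ ($C = \left(-320\right) \left(-210\right) = 67200$)
$H{\left(N,V \right)} = - \frac{20}{271}$ ($H{\left(N,V \right)} = \frac{20}{-271} = 20 \left(- \frac{1}{271}\right) = - \frac{20}{271}$)
$\left(H{\left(-140,\left(-138 - 33\right) \left(-163 - 227\right) \right)} + 106147\right) \left(-362716 + C\right) = \left(- \frac{20}{271} + 106147\right) \left(-362716 + 67200\right) = \frac{28765817}{271} \left(-295516\right) = - \frac{8500759176572}{271}$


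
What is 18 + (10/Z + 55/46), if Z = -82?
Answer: 35973/1886 ≈ 19.074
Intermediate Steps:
18 + (10/Z + 55/46) = 18 + (10/(-82) + 55/46) = 18 + (10*(-1/82) + 55*(1/46)) = 18 + (-5/41 + 55/46) = 18 + 2025/1886 = 35973/1886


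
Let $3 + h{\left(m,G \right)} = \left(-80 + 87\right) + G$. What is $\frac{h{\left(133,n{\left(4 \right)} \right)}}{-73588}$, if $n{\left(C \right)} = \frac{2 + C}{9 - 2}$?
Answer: $- \frac{17}{257558} \approx -6.6005 \cdot 10^{-5}$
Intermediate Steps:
$n{\left(C \right)} = \frac{2}{7} + \frac{C}{7}$ ($n{\left(C \right)} = \frac{2 + C}{7} = \left(2 + C\right) \frac{1}{7} = \frac{2}{7} + \frac{C}{7}$)
$h{\left(m,G \right)} = 4 + G$ ($h{\left(m,G \right)} = -3 + \left(\left(-80 + 87\right) + G\right) = -3 + \left(7 + G\right) = 4 + G$)
$\frac{h{\left(133,n{\left(4 \right)} \right)}}{-73588} = \frac{4 + \left(\frac{2}{7} + \frac{1}{7} \cdot 4\right)}{-73588} = \left(4 + \left(\frac{2}{7} + \frac{4}{7}\right)\right) \left(- \frac{1}{73588}\right) = \left(4 + \frac{6}{7}\right) \left(- \frac{1}{73588}\right) = \frac{34}{7} \left(- \frac{1}{73588}\right) = - \frac{17}{257558}$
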